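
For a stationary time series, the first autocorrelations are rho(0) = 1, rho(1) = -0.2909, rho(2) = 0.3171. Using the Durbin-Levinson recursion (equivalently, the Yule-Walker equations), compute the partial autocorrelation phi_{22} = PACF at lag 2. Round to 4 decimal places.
\phi_{22} = 0.2540

The PACF at lag k is phi_{kk}, the last component of the solution
to the Yule-Walker system G_k phi = r_k where
  (G_k)_{ij} = rho(|i - j|), (r_k)_i = rho(i), i,j = 1..k.
Equivalently, Durbin-Levinson gives phi_{kk} iteratively:
  phi_{11} = rho(1)
  phi_{kk} = [rho(k) - sum_{j=1..k-1} phi_{k-1,j} rho(k-j)]
            / [1 - sum_{j=1..k-1} phi_{k-1,j} rho(j)],
  phi_{k,j} = phi_{k-1,j} - phi_{kk} phi_{k-1,k-j},  j = 1..k-1.
Step k = 1:
  phi_11 = rho(1) = -0.2909.
Step k = 2:
  phi_22 = [rho(2) - phi_11 rho(1)] / [1 - phi_11 rho(1)] = [0.3171 - (-0.2909)(-0.2909)] / [1 - (-0.2909)(-0.2909)]
         = 0.23247719 / 0.91537719 = 0.254.
Therefore phi_{22} = 0.2540.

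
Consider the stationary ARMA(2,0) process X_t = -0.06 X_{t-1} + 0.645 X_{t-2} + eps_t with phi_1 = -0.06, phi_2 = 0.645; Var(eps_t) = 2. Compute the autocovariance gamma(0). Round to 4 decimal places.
\gamma(0) = 3.5255

Multiply the model equation by X_{t-k} and take expectations. With theta_0 = psi_0 = 1 and psi_j the MA(infinity) weights, this gives
  gamma(k) - sum_i phi_i gamma(k-i) = c_k,
  c_k = sigma^2 * sum_{j=k..q} theta_j psi_{j-k}   (c_k = 0 for k > q),
using gamma(-m) = gamma(m).
Pure AR (q = 0): c_0 = sigma^2 = 2, c_k = 0 for k >= 1.
Equations for k = 0, 1, 2 (AR order 2, c_2 = 0):
  (E0) gamma(0) = phi_1 gamma(1) + phi_2 gamma(2) + c_0
  (E1) gamma(1) = phi_1 gamma(0) + phi_2 gamma(1) + c_1
  (E2) gamma(2) = phi_1 gamma(1) + phi_2 gamma(0)
From (E1): gamma(1) = A gamma(0) + B with
  A = phi_1 / (1 - phi_2) = -0.06 / 0.355 = -0.169014,   B = c_1 / (1 - phi_2) = 0 / 0.355 = 0.
Insert (E2) into (E0): gamma(0) (1 - phi_2^2) = phi_1 (1 + phi_2) gamma(1) + c_0.
  phi_1 (1 + phi_2) = (-0.06)(1.645) = -0.0987,   1 - phi_2^2 = 0.583975.
Replace gamma(1) by A gamma(0) + B and collect gamma(0):
  gamma(0) [0.583975 - (-0.0987)(-0.169014)] = c_0 = 2
  gamma(0) * 0.567293 = 2
  gamma(0) = 2 / 0.567293 = 3.525513.
Therefore gamma(0) = 3.5255 (to 4 decimal places).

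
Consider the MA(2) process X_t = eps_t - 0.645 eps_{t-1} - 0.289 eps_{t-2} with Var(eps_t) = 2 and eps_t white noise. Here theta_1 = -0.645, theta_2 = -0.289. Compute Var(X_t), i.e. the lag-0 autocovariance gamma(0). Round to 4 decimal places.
\gamma(0) = 2.9991

For an MA(q) process X_t = eps_t + sum_i theta_i eps_{t-i} with
Var(eps_t) = sigma^2, the variance is
  gamma(0) = sigma^2 * (1 + sum_i theta_i^2).
  sum_i theta_i^2 = (-0.645)^2 + (-0.289)^2 = 0.416025 + 0.083521 = 0.499546.
  gamma(0) = 2 * (1 + 0.499546) = 2 * 1.499546 = 2.999092, which rounds to 2.9991.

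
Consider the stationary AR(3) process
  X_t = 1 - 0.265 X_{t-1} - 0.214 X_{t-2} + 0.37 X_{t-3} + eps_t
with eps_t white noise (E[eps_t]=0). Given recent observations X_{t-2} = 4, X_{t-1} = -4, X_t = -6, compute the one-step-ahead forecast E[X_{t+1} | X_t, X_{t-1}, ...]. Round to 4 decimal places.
E[X_{t+1} \mid \mathcal F_t] = 4.9260

For an AR(p) model X_t = c + sum_i phi_i X_{t-i} + eps_t, the
one-step-ahead conditional mean is
  E[X_{t+1} | X_t, ...] = c + sum_i phi_i X_{t+1-i}.
Substitute known values:
  E[X_{t+1} | ...] = 1 + (-0.265) * (-6) + (-0.214) * (-4) + (0.37) * (4)
                   = 4.9260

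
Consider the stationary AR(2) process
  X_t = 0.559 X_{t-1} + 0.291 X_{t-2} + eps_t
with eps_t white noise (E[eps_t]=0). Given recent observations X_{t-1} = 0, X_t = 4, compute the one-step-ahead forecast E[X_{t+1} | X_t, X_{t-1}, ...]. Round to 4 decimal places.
E[X_{t+1} \mid \mathcal F_t] = 2.2360

For an AR(p) model X_t = c + sum_i phi_i X_{t-i} + eps_t, the
one-step-ahead conditional mean is
  E[X_{t+1} | X_t, ...] = c + sum_i phi_i X_{t+1-i}.
Substitute known values:
  E[X_{t+1} | ...] = (0.559) * (4) + (0.291) * (0)
                   = 2.2360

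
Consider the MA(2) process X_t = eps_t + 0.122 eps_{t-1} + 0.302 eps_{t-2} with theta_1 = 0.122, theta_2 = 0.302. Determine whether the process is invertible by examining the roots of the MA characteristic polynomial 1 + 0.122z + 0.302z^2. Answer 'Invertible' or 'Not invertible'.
\text{Invertible}

The MA(q) characteristic polynomial is P(z) = 1 + 0.122z + 0.302z^2.
Invertibility requires all roots to lie outside the unit circle, i.e. |z| > 1 for every root.
Set 1 + (0.122) z + (0.302) z^2 = 0, i.e. a z^2 + b z + c = 0 with a = 0.302, b = 0.122, c = 1.
Discriminant D = b^2 - 4ac = (0.122)^2 - 4*(0.302)*1 = 0.014884 - (1.208) = -1.193116.
D < 0, so the roots are the complex-conjugate pair z = (-b +/- i sqrt(-D)) / (2a) = -0.202 +/- 1.8084i.
For a conjugate pair |z|^2 = z * conj(z) = (product of roots) = c/a = 1/(0.302) = 3.311258, so |z| = sqrt(3.311258) = 1.8197 for both roots.
Moduli of all roots: 1.8197, 1.8197.
All moduli strictly greater than 1? Yes.
Verdict: Invertible.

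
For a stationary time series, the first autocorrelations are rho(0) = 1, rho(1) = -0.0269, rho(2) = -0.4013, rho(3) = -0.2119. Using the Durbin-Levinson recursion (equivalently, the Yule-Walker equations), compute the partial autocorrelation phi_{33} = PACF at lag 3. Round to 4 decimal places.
\phi_{33} = -0.2840

The PACF at lag k is phi_{kk}, the last component of the solution
to the Yule-Walker system G_k phi = r_k where
  (G_k)_{ij} = rho(|i - j|), (r_k)_i = rho(i), i,j = 1..k.
Equivalently, Durbin-Levinson gives phi_{kk} iteratively:
  phi_{11} = rho(1)
  phi_{kk} = [rho(k) - sum_{j=1..k-1} phi_{k-1,j} rho(k-j)]
            / [1 - sum_{j=1..k-1} phi_{k-1,j} rho(j)],
  phi_{k,j} = phi_{k-1,j} - phi_{kk} phi_{k-1,k-j},  j = 1..k-1.
Step k = 1:
  phi_11 = rho(1) = -0.0269.
Step k = 2:
  phi_22 = [rho(2) - phi_11 rho(1)] / [1 - phi_11 rho(1)] = [-0.4013 - (-0.0269)(-0.0269)] / [1 - (-0.0269)(-0.0269)]
         = -0.40202361 / 0.99927639 = -0.402315.
  Update: phi_21 = phi_11 - phi_22 phi_11 = -0.0269 - (-0.402315)(-0.0269) = -0.037722.
Step k = 3:
  phi_33 = [rho(3) - phi_21 rho(2) - phi_22 rho(1)] / [1 - phi_21 rho(1) - phi_22 rho(2)]
    numerator   = -0.2119 - (-0.037722)(-0.4013) - (-0.402315)(-0.0269) = -0.23786021
    denominator = 1 - (-0.037722)(-0.0269) - (-0.402315)(-0.4013) = 0.83753637
  phi_33 = -0.23786021 / 0.83753637 = -0.284.
Therefore phi_{33} = -0.2840.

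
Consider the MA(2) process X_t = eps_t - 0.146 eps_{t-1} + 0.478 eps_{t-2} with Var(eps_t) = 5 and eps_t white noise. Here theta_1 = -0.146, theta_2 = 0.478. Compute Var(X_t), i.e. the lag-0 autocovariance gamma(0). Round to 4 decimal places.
\gamma(0) = 6.2490

For an MA(q) process X_t = eps_t + sum_i theta_i eps_{t-i} with
Var(eps_t) = sigma^2, the variance is
  gamma(0) = sigma^2 * (1 + sum_i theta_i^2).
  sum_i theta_i^2 = (-0.146)^2 + (0.478)^2 = 0.021316 + 0.228484 = 0.2498.
  gamma(0) = 5 * (1 + 0.2498) = 5 * 1.2498 = 6.249, which rounds to 6.2490.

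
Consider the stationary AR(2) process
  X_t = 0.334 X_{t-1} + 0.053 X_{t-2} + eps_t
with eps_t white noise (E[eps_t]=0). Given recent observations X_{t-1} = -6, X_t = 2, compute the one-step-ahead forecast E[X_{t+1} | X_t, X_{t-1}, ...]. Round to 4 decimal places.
E[X_{t+1} \mid \mathcal F_t] = 0.3500

For an AR(p) model X_t = c + sum_i phi_i X_{t-i} + eps_t, the
one-step-ahead conditional mean is
  E[X_{t+1} | X_t, ...] = c + sum_i phi_i X_{t+1-i}.
Substitute known values:
  E[X_{t+1} | ...] = (0.334) * (2) + (0.053) * (-6)
                   = 0.3500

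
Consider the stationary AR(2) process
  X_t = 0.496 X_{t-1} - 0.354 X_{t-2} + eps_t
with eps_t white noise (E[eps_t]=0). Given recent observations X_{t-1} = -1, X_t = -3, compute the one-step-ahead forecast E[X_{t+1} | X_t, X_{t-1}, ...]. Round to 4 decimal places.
E[X_{t+1} \mid \mathcal F_t] = -1.1340

For an AR(p) model X_t = c + sum_i phi_i X_{t-i} + eps_t, the
one-step-ahead conditional mean is
  E[X_{t+1} | X_t, ...] = c + sum_i phi_i X_{t+1-i}.
Substitute known values:
  E[X_{t+1} | ...] = (0.496) * (-3) + (-0.354) * (-1)
                   = -1.1340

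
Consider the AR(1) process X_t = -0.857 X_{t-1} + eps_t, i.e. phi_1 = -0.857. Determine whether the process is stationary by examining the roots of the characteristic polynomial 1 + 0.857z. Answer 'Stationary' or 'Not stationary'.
\text{Stationary}

The AR(p) characteristic polynomial is P(z) = 1 + 0.857z.
Stationarity requires all roots to lie outside the unit circle, i.e. |z| > 1 for every root.
This is linear in z: 1 + (0.857) z = 0  =>  z = -1/(0.857) = -1.166861,  |z| = 1.166861.
Moduli of all roots: 1.1669.
All moduli strictly greater than 1? Yes.
Verdict: Stationary.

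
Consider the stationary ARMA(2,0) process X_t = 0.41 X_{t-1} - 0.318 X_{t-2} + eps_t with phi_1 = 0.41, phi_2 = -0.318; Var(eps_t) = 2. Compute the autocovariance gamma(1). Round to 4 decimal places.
\gamma(1) = 0.7663

Multiply the model equation by X_{t-k} and take expectations. With theta_0 = psi_0 = 1 and psi_j the MA(infinity) weights, this gives
  gamma(k) - sum_i phi_i gamma(k-i) = c_k,
  c_k = sigma^2 * sum_{j=k..q} theta_j psi_{j-k}   (c_k = 0 for k > q),
using gamma(-m) = gamma(m).
Pure AR (q = 0): c_0 = sigma^2 = 2, c_k = 0 for k >= 1.
Equations for k = 0, 1, 2 (AR order 2, c_2 = 0):
  (E0) gamma(0) = phi_1 gamma(1) + phi_2 gamma(2) + c_0
  (E1) gamma(1) = phi_1 gamma(0) + phi_2 gamma(1) + c_1
  (E2) gamma(2) = phi_1 gamma(1) + phi_2 gamma(0)
From (E1): gamma(1) = A gamma(0) + B with
  A = phi_1 / (1 - phi_2) = 0.41 / 1.318 = 0.311077,   B = c_1 / (1 - phi_2) = 0 / 1.318 = 0.
Insert (E2) into (E0): gamma(0) (1 - phi_2^2) = phi_1 (1 + phi_2) gamma(1) + c_0.
  phi_1 (1 + phi_2) = (0.41)(0.682) = 0.27962,   1 - phi_2^2 = 0.898876.
Replace gamma(1) by A gamma(0) + B and collect gamma(0):
  gamma(0) [0.898876 - (0.27962)(0.311077)] = c_0 = 2
  gamma(0) * 0.811893 = 2
  gamma(0) = 2 / 0.811893 = 2.46338.
  gamma(1) = A gamma(0) = (0.311077)(2.46338) = 0.766302.
Therefore gamma(1) = 0.7663 (to 4 decimal places).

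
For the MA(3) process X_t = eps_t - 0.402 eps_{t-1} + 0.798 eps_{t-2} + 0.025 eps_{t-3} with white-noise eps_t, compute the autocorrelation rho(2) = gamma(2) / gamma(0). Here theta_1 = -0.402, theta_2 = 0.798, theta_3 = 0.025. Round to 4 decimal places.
\rho(2) = 0.4380

For an MA(q) process with theta_0 = 1, the autocovariance is
  gamma(k) = sigma^2 * sum_{i=0..q-k} theta_i * theta_{i+k},
and rho(k) = gamma(k) / gamma(0). Sigma^2 cancels.
  numerator   = (1)*(0.798) + (-0.402)*(0.025) = 0.78795.
  denominator = (1)^2 + (-0.402)^2 + (0.798)^2 + (0.025)^2 = 1.799033.
  rho(2) = 0.78795 / 1.799033 = 0.4380.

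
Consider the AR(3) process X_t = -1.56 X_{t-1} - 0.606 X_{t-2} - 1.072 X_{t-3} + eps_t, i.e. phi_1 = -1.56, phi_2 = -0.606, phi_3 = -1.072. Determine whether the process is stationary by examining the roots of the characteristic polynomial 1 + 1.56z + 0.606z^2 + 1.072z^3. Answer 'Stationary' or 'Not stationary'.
\text{Not stationary}

The AR(p) characteristic polynomial is P(z) = 1 + 1.56z + 0.606z^2 + 1.072z^3.
Stationarity requires all roots to lie outside the unit circle, i.e. |z| > 1 for every root.
Degree 3: look for a simple real root z0 first, then factor out (1 - z/z0) and solve the remaining quadratic.
Testing z0 = -0.625: P(-0.625) = 1 + (1.56)(-0.625) + (0.606)(-0.625)^2 + (1.072)(-0.625)^3
  = 1 + (-0.975) + (0.236719) + (-0.261719) = 0.  So z_0 = -0.625 is a root, |z_0| = 0.625.
Divide out the factor (1 + 1.6 z) = (1 - z/z0) (since 1/z0 = -1.6):
  P(z) = (1 + 1.6 z)(1 + (-0.04) z + (0.67) z^2)
  [check: z-coef -0.04 - (-1.6) = 1.56; z^2-coef 0.67 - (-1.6)(-0.04) = 0.606; z^3-coef -(-1.6)(0.67) = 1.072.]
Remaining roots from the quadratic factor 1 + (-0.04) z + (0.67) z^2:
  Set 1 + (-0.04) z + (0.67) z^2 = 0, i.e. a z^2 + b z + c = 0 with a = 0.67, b = -0.04, c = 1.
  Discriminant D = b^2 - 4ac = (-0.04)^2 - 4*(0.67)*1 = 0.0016 - (2.68) = -2.6784.
  D < 0, so the roots are the complex-conjugate pair z = (-b +/- i sqrt(-D)) / (2a) = 0.0299 +/- 1.2213i.
  For a conjugate pair |z|^2 = z * conj(z) = (product of roots) = c/a = 1/(0.67) = 1.492537, so |z| = sqrt(1.492537) = 1.2217 for both roots.
Moduli of all roots: 0.6250, 1.2217, 1.2217.
All moduli strictly greater than 1? No.
Verdict: Not stationary.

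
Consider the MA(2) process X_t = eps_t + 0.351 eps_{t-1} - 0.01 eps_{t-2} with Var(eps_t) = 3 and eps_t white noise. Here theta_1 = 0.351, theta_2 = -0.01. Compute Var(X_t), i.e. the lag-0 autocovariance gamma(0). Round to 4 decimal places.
\gamma(0) = 3.3699

For an MA(q) process X_t = eps_t + sum_i theta_i eps_{t-i} with
Var(eps_t) = sigma^2, the variance is
  gamma(0) = sigma^2 * (1 + sum_i theta_i^2).
  sum_i theta_i^2 = (0.351)^2 + (-0.01)^2 = 0.123201 + 0.0001 = 0.123301.
  gamma(0) = 3 * (1 + 0.123301) = 3 * 1.123301 = 3.369903, which rounds to 3.3699.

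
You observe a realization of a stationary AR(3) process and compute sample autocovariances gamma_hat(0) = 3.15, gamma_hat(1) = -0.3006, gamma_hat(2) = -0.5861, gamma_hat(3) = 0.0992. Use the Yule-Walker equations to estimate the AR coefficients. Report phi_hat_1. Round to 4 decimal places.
\hat\phi_{1} = -0.1160

The Yule-Walker equations for an AR(p) process read, in matrix form,
  Gamma_p phi = r_p,   with   (Gamma_p)_{ij} = gamma(|i - j|),
                       (r_p)_i = gamma(i),   i,j = 1..p.
Substitute the sample gammas (Toeplitz matrix and right-hand side of size 3):
  Gamma_p = [[3.15, -0.3006, -0.5861], [-0.3006, 3.15, -0.3006], [-0.5861, -0.3006, 3.15]]
  r_p     = [-0.3006, -0.5861, 0.0992]
Written out (R1..R3):
  (R1) 3.15 phi_1 - 0.3006 phi_2 - 0.5861 phi_3 = -0.3006
  (R2) -0.3006 phi_1 + 3.15 phi_2 - 0.3006 phi_3 = -0.5861
  (R3) -0.5861 phi_1 - 0.3006 phi_2 + 3.15 phi_3 = 0.0992
Gaussian elimination:
  R2 <- R2 - (-0.3006/3.15) R1 = R2 - (-0.095429) R1:  3.121314 phi_2 - 0.356531 phi_3 = -0.614786
  R3 <- R3 - (-0.5861/3.15) R1 = R3 - (-0.186063) R1:  -0.356531 phi_2 + 3.040948 phi_3 = 0.043269
  R3 <- R3 - (-0.356531/3.121314) R2 = R3 - (-0.114225) R2:  3.000224 phi_3 = -0.026954
Back-substitution:
  phi_hat_3 = -0.026954 / 3.000224 = -0.008984
  phi_hat_2 = (-0.614786 - (-0.356531)(-0.008984)) / 3.121314 = -0.19799
  phi_hat_1 = (-0.3006 - (-0.3006)(-0.19799) - (-0.5861)(-0.008984)) / 3.15 = -0.115994
So phi_hat = [-0.1160, -0.1980, -0.0090].
Therefore phi_hat_1 = -0.1160.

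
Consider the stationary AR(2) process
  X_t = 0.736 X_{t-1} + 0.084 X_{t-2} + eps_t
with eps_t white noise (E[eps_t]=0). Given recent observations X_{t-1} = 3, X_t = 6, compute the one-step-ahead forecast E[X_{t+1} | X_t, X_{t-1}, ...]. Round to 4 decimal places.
E[X_{t+1} \mid \mathcal F_t] = 4.6680

For an AR(p) model X_t = c + sum_i phi_i X_{t-i} + eps_t, the
one-step-ahead conditional mean is
  E[X_{t+1} | X_t, ...] = c + sum_i phi_i X_{t+1-i}.
Substitute known values:
  E[X_{t+1} | ...] = (0.736) * (6) + (0.084) * (3)
                   = 4.6680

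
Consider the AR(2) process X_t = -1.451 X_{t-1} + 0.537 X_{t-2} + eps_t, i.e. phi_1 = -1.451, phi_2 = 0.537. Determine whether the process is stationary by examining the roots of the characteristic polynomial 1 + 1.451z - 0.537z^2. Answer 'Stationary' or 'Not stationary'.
\text{Not stationary}

The AR(p) characteristic polynomial is P(z) = 1 + 1.451z - 0.537z^2.
Stationarity requires all roots to lie outside the unit circle, i.e. |z| > 1 for every root.
Set 1 + (1.451) z + (-0.537) z^2 = 0, i.e. a z^2 + b z + c = 0 with a = -0.537, b = 1.451, c = 1.
Discriminant D = b^2 - 4ac = (1.451)^2 - 4*(-0.537)*1 = 2.105401 - (-2.148) = 4.253401.
D >= 0, so the roots are real: z = (-b +/- sqrt(D)) / (2a) = (-1.451 +/- 2.062378) / (-1.074).
  z_1 = (-1.451 + 2.062378) / (-1.074) = -0.5693,   |z_1| = 0.5693.
  z_2 = (-1.451 - 2.062378) / (-1.074) = 3.2713,   |z_2| = 3.2713.
Moduli of all roots: 0.5693, 3.2713.
All moduli strictly greater than 1? No.
Verdict: Not stationary.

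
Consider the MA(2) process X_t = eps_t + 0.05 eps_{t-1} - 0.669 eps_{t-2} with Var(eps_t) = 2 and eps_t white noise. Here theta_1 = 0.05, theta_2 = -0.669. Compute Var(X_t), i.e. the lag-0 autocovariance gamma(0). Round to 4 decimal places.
\gamma(0) = 2.9001

For an MA(q) process X_t = eps_t + sum_i theta_i eps_{t-i} with
Var(eps_t) = sigma^2, the variance is
  gamma(0) = sigma^2 * (1 + sum_i theta_i^2).
  sum_i theta_i^2 = (0.05)^2 + (-0.669)^2 = 0.0025 + 0.447561 = 0.450061.
  gamma(0) = 2 * (1 + 0.450061) = 2 * 1.450061 = 2.900122, which rounds to 2.9001.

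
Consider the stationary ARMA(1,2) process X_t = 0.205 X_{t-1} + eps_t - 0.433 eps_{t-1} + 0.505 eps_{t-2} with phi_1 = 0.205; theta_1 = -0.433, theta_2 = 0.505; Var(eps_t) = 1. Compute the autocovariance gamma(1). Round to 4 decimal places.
\gamma(1) = -0.2875

Multiply the model equation by X_{t-k} and take expectations. With theta_0 = psi_0 = 1 and psi_j the MA(infinity) weights, this gives
  gamma(k) - sum_i phi_i gamma(k-i) = c_k,
  c_k = sigma^2 * sum_{j=k..q} theta_j psi_{j-k}   (c_k = 0 for k > q),
using gamma(-m) = gamma(m).
psi-weights needed (psi_j = theta_j + sum_i phi_i psi_{j-i}):
  psi_1 = theta_1 + phi_1 = -0.433 + (0.205) = -0.228
  psi_2 = theta_2 + phi_1 psi_1 = 0.505 + (0.205)(-0.228) = 0.45826
Right-hand sides:
  c_0 = sigma^2 (1 + theta_1 psi_1 + theta_2 psi_2) = 1 * (1 + (-0.433)(-0.228) + (0.505)(0.45826)) = 1 * 1.330145 = 1.330145
  c_1 = sigma^2 (theta_1 + theta_2 psi_1) = 1 * (-0.433 + (0.505)(-0.228)) = -0.54814
  c_2 = sigma^2 theta_2 = 1 * (0.505) = 0.505
Equations for k = 0 and k = 1 (AR order 1):
  gamma(0) = phi_1 gamma(1) + c_0
  gamma(1) = phi_1 gamma(0) + c_1
Substituting the second into the first: gamma(0) (1 - phi_1^2) = c_0 + phi_1 c_1, so
  gamma(0) = (c_0 + phi_1 c_1) / (1 - phi_1^2) = (1.330145 + (0.205)(-0.54814)) / (1 - (0.205)^2) = 1.217777 / 0.957975 = 1.271199.
  gamma(1) = phi_1 gamma(0) + c_1 = (0.205)(1.271199) + (-0.54814) = -0.287544.
Therefore gamma(1) = -0.2875 (to 4 decimal places).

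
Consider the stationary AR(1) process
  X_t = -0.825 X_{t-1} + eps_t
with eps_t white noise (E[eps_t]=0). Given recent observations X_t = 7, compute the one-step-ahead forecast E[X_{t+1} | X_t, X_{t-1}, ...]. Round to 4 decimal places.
E[X_{t+1} \mid \mathcal F_t] = -5.7750

For an AR(p) model X_t = c + sum_i phi_i X_{t-i} + eps_t, the
one-step-ahead conditional mean is
  E[X_{t+1} | X_t, ...] = c + sum_i phi_i X_{t+1-i}.
Substitute known values:
  E[X_{t+1} | ...] = (-0.825) * (7)
                   = -5.7750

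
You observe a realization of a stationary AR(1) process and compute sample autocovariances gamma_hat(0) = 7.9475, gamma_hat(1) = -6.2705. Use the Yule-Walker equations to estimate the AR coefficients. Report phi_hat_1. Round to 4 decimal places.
\hat\phi_{1} = -0.7890

The Yule-Walker equations for an AR(p) process read, in matrix form,
  Gamma_p phi = r_p,   with   (Gamma_p)_{ij} = gamma(|i - j|),
                       (r_p)_i = gamma(i),   i,j = 1..p.
Substitute the sample gammas (Toeplitz matrix and right-hand side of size 1):
  Gamma_p = [[7.9475]]
  r_p     = [-6.2705]
With p = 1 this is the single equation gamma(0) phi_1 = gamma(1):
  phi_hat_1 = gamma(1) / gamma(0) = -6.2705 / 7.9475 = -0.7890.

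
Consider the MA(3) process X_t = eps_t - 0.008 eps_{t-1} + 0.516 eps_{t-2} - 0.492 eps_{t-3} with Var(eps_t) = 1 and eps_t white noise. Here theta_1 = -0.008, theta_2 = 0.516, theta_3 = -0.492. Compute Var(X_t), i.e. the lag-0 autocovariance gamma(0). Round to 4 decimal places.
\gamma(0) = 1.5084

For an MA(q) process X_t = eps_t + sum_i theta_i eps_{t-i} with
Var(eps_t) = sigma^2, the variance is
  gamma(0) = sigma^2 * (1 + sum_i theta_i^2).
  sum_i theta_i^2 = (-0.008)^2 + (0.516)^2 + (-0.492)^2 = 0.000064 + 0.266256 + 0.242064 = 0.508384.
  gamma(0) = 1 * (1 + 0.508384) = 1 * 1.508384 = 1.508384, which rounds to 1.5084.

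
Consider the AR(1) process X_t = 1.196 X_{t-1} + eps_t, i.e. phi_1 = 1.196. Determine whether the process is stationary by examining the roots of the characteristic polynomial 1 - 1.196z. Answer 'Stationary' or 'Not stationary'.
\text{Not stationary}

The AR(p) characteristic polynomial is P(z) = 1 - 1.196z.
Stationarity requires all roots to lie outside the unit circle, i.e. |z| > 1 for every root.
This is linear in z: 1 + (-1.196) z = 0  =>  z = -1/(-1.196) = 0.83612,  |z| = 0.83612.
Moduli of all roots: 0.8361.
All moduli strictly greater than 1? No.
Verdict: Not stationary.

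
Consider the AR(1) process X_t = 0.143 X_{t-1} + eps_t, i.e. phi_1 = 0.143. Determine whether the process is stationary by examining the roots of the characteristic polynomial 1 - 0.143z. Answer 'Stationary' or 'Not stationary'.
\text{Stationary}

The AR(p) characteristic polynomial is P(z) = 1 - 0.143z.
Stationarity requires all roots to lie outside the unit circle, i.e. |z| > 1 for every root.
This is linear in z: 1 + (-0.143) z = 0  =>  z = -1/(-0.143) = 6.993007,  |z| = 6.993007.
Moduli of all roots: 6.9930.
All moduli strictly greater than 1? Yes.
Verdict: Stationary.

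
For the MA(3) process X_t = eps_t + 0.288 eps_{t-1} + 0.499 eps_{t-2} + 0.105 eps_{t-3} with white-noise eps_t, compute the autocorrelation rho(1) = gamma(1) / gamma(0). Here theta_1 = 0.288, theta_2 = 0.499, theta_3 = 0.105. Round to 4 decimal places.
\rho(1) = 0.3605

For an MA(q) process with theta_0 = 1, the autocovariance is
  gamma(k) = sigma^2 * sum_{i=0..q-k} theta_i * theta_{i+k},
and rho(k) = gamma(k) / gamma(0). Sigma^2 cancels.
  numerator   = (1)*(0.288) + (0.288)*(0.499) + (0.499)*(0.105) = 0.484107.
  denominator = (1)^2 + (0.288)^2 + (0.499)^2 + (0.105)^2 = 1.34297.
  rho(1) = 0.484107 / 1.34297 = 0.3605.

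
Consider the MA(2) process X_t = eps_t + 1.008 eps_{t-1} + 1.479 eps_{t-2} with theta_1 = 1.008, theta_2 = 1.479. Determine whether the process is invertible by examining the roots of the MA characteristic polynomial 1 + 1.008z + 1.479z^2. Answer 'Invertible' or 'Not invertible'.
\text{Not invertible}

The MA(q) characteristic polynomial is P(z) = 1 + 1.008z + 1.479z^2.
Invertibility requires all roots to lie outside the unit circle, i.e. |z| > 1 for every root.
Set 1 + (1.008) z + (1.479) z^2 = 0, i.e. a z^2 + b z + c = 0 with a = 1.479, b = 1.008, c = 1.
Discriminant D = b^2 - 4ac = (1.008)^2 - 4*(1.479)*1 = 1.016064 - (5.916) = -4.899936.
D < 0, so the roots are the complex-conjugate pair z = (-b +/- i sqrt(-D)) / (2a) = -0.3408 +/- 0.7483i.
For a conjugate pair |z|^2 = z * conj(z) = (product of roots) = c/a = 1/(1.479) = 0.676133, so |z| = sqrt(0.676133) = 0.8223 for both roots.
Moduli of all roots: 0.8223, 0.8223.
All moduli strictly greater than 1? No.
Verdict: Not invertible.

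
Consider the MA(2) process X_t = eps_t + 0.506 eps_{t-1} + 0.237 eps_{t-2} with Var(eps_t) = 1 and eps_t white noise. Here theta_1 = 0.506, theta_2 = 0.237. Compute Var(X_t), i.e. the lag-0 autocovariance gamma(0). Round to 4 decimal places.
\gamma(0) = 1.3122

For an MA(q) process X_t = eps_t + sum_i theta_i eps_{t-i} with
Var(eps_t) = sigma^2, the variance is
  gamma(0) = sigma^2 * (1 + sum_i theta_i^2).
  sum_i theta_i^2 = (0.506)^2 + (0.237)^2 = 0.256036 + 0.056169 = 0.312205.
  gamma(0) = 1 * (1 + 0.312205) = 1 * 1.312205 = 1.312205, which rounds to 1.3122.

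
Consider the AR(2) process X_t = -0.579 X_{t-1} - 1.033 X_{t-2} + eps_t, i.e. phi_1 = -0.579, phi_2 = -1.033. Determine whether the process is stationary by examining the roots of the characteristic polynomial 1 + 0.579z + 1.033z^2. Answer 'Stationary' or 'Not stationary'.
\text{Not stationary}

The AR(p) characteristic polynomial is P(z) = 1 + 0.579z + 1.033z^2.
Stationarity requires all roots to lie outside the unit circle, i.e. |z| > 1 for every root.
Set 1 + (0.579) z + (1.033) z^2 = 0, i.e. a z^2 + b z + c = 0 with a = 1.033, b = 0.579, c = 1.
Discriminant D = b^2 - 4ac = (0.579)^2 - 4*(1.033)*1 = 0.335241 - (4.132) = -3.796759.
D < 0, so the roots are the complex-conjugate pair z = (-b +/- i sqrt(-D)) / (2a) = -0.2803 +/- 0.9431i.
For a conjugate pair |z|^2 = z * conj(z) = (product of roots) = c/a = 1/(1.033) = 0.968054, so |z| = sqrt(0.968054) = 0.9839 for both roots.
Moduli of all roots: 0.9839, 0.9839.
All moduli strictly greater than 1? No.
Verdict: Not stationary.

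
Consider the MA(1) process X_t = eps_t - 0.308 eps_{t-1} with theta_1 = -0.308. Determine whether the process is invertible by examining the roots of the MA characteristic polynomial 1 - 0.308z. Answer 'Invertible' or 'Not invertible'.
\text{Invertible}

The MA(q) characteristic polynomial is P(z) = 1 - 0.308z.
Invertibility requires all roots to lie outside the unit circle, i.e. |z| > 1 for every root.
This is linear in z: 1 + (-0.308) z = 0  =>  z = -1/(-0.308) = 3.246753,  |z| = 3.246753.
Moduli of all roots: 3.2468.
All moduli strictly greater than 1? Yes.
Verdict: Invertible.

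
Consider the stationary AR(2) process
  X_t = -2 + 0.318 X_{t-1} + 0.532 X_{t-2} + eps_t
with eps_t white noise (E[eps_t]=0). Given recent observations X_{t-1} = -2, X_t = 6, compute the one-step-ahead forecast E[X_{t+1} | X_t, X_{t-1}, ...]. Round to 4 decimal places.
E[X_{t+1} \mid \mathcal F_t] = -1.1560

For an AR(p) model X_t = c + sum_i phi_i X_{t-i} + eps_t, the
one-step-ahead conditional mean is
  E[X_{t+1} | X_t, ...] = c + sum_i phi_i X_{t+1-i}.
Substitute known values:
  E[X_{t+1} | ...] = -2 + (0.318) * (6) + (0.532) * (-2)
                   = -1.1560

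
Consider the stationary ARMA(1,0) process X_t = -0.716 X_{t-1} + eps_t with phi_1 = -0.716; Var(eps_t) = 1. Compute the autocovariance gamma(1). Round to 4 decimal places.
\gamma(1) = -1.4692

Multiply the model equation by X_{t-k} and take expectations. With theta_0 = psi_0 = 1 and psi_j the MA(infinity) weights, this gives
  gamma(k) - sum_i phi_i gamma(k-i) = c_k,
  c_k = sigma^2 * sum_{j=k..q} theta_j psi_{j-k}   (c_k = 0 for k > q),
using gamma(-m) = gamma(m).
Pure AR (q = 0): c_0 = sigma^2 = 1, c_k = 0 for k >= 1.
Equations for k = 0 and k = 1 (AR order 1):
  gamma(0) = phi_1 gamma(1) + c_0
  gamma(1) = phi_1 gamma(0) + c_1
Substituting the second into the first: gamma(0) (1 - phi_1^2) = c_0 + phi_1 c_1, so
  gamma(0) = c_0 / (1 - phi_1^2) = 1 / (1 - (-0.716)^2) = 1 / 0.487344 = 2.051939.
  gamma(1) = phi_1 gamma(0) = (-0.716)(2.051939) = -1.469188.
Therefore gamma(1) = -1.4692 (to 4 decimal places).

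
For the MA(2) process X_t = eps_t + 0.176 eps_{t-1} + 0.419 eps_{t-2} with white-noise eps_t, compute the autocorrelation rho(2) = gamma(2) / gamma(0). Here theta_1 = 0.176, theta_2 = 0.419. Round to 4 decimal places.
\rho(2) = 0.3473

For an MA(q) process with theta_0 = 1, the autocovariance is
  gamma(k) = sigma^2 * sum_{i=0..q-k} theta_i * theta_{i+k},
and rho(k) = gamma(k) / gamma(0). Sigma^2 cancels.
  numerator   = (1)*(0.419) = 0.419.
  denominator = (1)^2 + (0.176)^2 + (0.419)^2 = 1.206537.
  rho(2) = 0.419 / 1.206537 = 0.3473.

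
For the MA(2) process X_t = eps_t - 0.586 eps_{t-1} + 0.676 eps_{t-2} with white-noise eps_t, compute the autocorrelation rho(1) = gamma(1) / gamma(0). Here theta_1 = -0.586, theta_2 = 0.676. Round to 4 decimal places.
\rho(1) = -0.5455

For an MA(q) process with theta_0 = 1, the autocovariance is
  gamma(k) = sigma^2 * sum_{i=0..q-k} theta_i * theta_{i+k},
and rho(k) = gamma(k) / gamma(0). Sigma^2 cancels.
  numerator   = (1)*(-0.586) + (-0.586)*(0.676) = -0.982136.
  denominator = (1)^2 + (-0.586)^2 + (0.676)^2 = 1.800372.
  rho(1) = -0.982136 / 1.800372 = -0.5455.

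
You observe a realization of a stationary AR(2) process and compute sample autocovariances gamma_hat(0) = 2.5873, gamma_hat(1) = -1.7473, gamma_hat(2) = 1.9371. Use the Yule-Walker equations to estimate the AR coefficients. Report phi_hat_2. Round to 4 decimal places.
\hat\phi_{2} = 0.5380

The Yule-Walker equations for an AR(p) process read, in matrix form,
  Gamma_p phi = r_p,   with   (Gamma_p)_{ij} = gamma(|i - j|),
                       (r_p)_i = gamma(i),   i,j = 1..p.
Substitute the sample gammas (Toeplitz matrix and right-hand side of size 2):
  Gamma_p = [[2.5873, -1.7473], [-1.7473, 2.5873]]
  r_p     = [-1.7473, 1.9371]
Written out:
  2.5873 phi_1 - 1.7473 phi_2 = -1.7473
  -1.7473 phi_1 + 2.5873 phi_2 = 1.9371
Solve by Cramer's rule:
  det = gamma(0)^2 - gamma(1)^2 = (2.5873)^2 - (-1.7473)^2 = 6.69412129 - 3.05305729 = 3.641064
  phi_hat_1 = [gamma(1) gamma(0) - gamma(1) gamma(2)] / det = [(-1.7473)(2.5873) - (-1.7473)(1.9371)] / 3.641064 = -1.13609446 / 3.641064 = -0.312
  phi_hat_2 = [gamma(0) gamma(2) - gamma(1)^2] / det = [(2.5873)(1.9371) - (-1.7473)^2] / 3.641064 = 1.95880154 / 3.641064 = 0.538
So phi_hat = [-0.3120, 0.5380].
Therefore phi_hat_2 = 0.5380.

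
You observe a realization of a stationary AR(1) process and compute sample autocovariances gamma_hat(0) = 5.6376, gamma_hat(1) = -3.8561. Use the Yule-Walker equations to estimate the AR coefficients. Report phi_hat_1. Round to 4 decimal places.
\hat\phi_{1} = -0.6840

The Yule-Walker equations for an AR(p) process read, in matrix form,
  Gamma_p phi = r_p,   with   (Gamma_p)_{ij} = gamma(|i - j|),
                       (r_p)_i = gamma(i),   i,j = 1..p.
Substitute the sample gammas (Toeplitz matrix and right-hand side of size 1):
  Gamma_p = [[5.6376]]
  r_p     = [-3.8561]
With p = 1 this is the single equation gamma(0) phi_1 = gamma(1):
  phi_hat_1 = gamma(1) / gamma(0) = -3.8561 / 5.6376 = -0.6840.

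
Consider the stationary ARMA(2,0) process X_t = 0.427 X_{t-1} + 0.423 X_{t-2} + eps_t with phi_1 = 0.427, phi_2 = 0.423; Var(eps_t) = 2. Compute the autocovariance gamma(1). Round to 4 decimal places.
\gamma(1) = 3.9850

Multiply the model equation by X_{t-k} and take expectations. With theta_0 = psi_0 = 1 and psi_j the MA(infinity) weights, this gives
  gamma(k) - sum_i phi_i gamma(k-i) = c_k,
  c_k = sigma^2 * sum_{j=k..q} theta_j psi_{j-k}   (c_k = 0 for k > q),
using gamma(-m) = gamma(m).
Pure AR (q = 0): c_0 = sigma^2 = 2, c_k = 0 for k >= 1.
Equations for k = 0, 1, 2 (AR order 2, c_2 = 0):
  (E0) gamma(0) = phi_1 gamma(1) + phi_2 gamma(2) + c_0
  (E1) gamma(1) = phi_1 gamma(0) + phi_2 gamma(1) + c_1
  (E2) gamma(2) = phi_1 gamma(1) + phi_2 gamma(0)
From (E1): gamma(1) = A gamma(0) + B with
  A = phi_1 / (1 - phi_2) = 0.427 / 0.577 = 0.740035,   B = c_1 / (1 - phi_2) = 0 / 0.577 = 0.
Insert (E2) into (E0): gamma(0) (1 - phi_2^2) = phi_1 (1 + phi_2) gamma(1) + c_0.
  phi_1 (1 + phi_2) = (0.427)(1.423) = 0.607621,   1 - phi_2^2 = 0.821071.
Replace gamma(1) by A gamma(0) + B and collect gamma(0):
  gamma(0) [0.821071 - (0.607621)(0.740035)] = c_0 = 2
  gamma(0) * 0.37141 = 2
  gamma(0) = 2 / 0.37141 = 5.384879.
  gamma(1) = A gamma(0) = (0.740035)(5.384879) = 3.984997.
Therefore gamma(1) = 3.9850 (to 4 decimal places).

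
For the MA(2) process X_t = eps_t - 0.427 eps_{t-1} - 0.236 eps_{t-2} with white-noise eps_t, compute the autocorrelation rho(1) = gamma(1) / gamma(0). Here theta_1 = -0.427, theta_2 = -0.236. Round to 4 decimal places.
\rho(1) = -0.2635

For an MA(q) process with theta_0 = 1, the autocovariance is
  gamma(k) = sigma^2 * sum_{i=0..q-k} theta_i * theta_{i+k},
and rho(k) = gamma(k) / gamma(0). Sigma^2 cancels.
  numerator   = (1)*(-0.427) + (-0.427)*(-0.236) = -0.326228.
  denominator = (1)^2 + (-0.427)^2 + (-0.236)^2 = 1.238025.
  rho(1) = -0.326228 / 1.238025 = -0.2635.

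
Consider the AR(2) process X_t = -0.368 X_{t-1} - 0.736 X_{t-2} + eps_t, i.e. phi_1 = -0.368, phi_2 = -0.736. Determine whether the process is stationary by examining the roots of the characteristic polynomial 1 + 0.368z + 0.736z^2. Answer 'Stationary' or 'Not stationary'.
\text{Stationary}

The AR(p) characteristic polynomial is P(z) = 1 + 0.368z + 0.736z^2.
Stationarity requires all roots to lie outside the unit circle, i.e. |z| > 1 for every root.
Set 1 + (0.368) z + (0.736) z^2 = 0, i.e. a z^2 + b z + c = 0 with a = 0.736, b = 0.368, c = 1.
Discriminant D = b^2 - 4ac = (0.368)^2 - 4*(0.736)*1 = 0.135424 - (2.944) = -2.808576.
D < 0, so the roots are the complex-conjugate pair z = (-b +/- i sqrt(-D)) / (2a) = -0.25 +/- 1.1385i.
For a conjugate pair |z|^2 = z * conj(z) = (product of roots) = c/a = 1/(0.736) = 1.358696, so |z| = sqrt(1.358696) = 1.1656 for both roots.
Moduli of all roots: 1.1656, 1.1656.
All moduli strictly greater than 1? Yes.
Verdict: Stationary.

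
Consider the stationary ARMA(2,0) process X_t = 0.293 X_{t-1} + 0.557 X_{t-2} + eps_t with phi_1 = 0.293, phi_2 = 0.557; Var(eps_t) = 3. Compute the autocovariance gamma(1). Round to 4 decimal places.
\gamma(1) = 5.1137

Multiply the model equation by X_{t-k} and take expectations. With theta_0 = psi_0 = 1 and psi_j the MA(infinity) weights, this gives
  gamma(k) - sum_i phi_i gamma(k-i) = c_k,
  c_k = sigma^2 * sum_{j=k..q} theta_j psi_{j-k}   (c_k = 0 for k > q),
using gamma(-m) = gamma(m).
Pure AR (q = 0): c_0 = sigma^2 = 3, c_k = 0 for k >= 1.
Equations for k = 0, 1, 2 (AR order 2, c_2 = 0):
  (E0) gamma(0) = phi_1 gamma(1) + phi_2 gamma(2) + c_0
  (E1) gamma(1) = phi_1 gamma(0) + phi_2 gamma(1) + c_1
  (E2) gamma(2) = phi_1 gamma(1) + phi_2 gamma(0)
From (E1): gamma(1) = A gamma(0) + B with
  A = phi_1 / (1 - phi_2) = 0.293 / 0.443 = 0.6614,   B = c_1 / (1 - phi_2) = 0 / 0.443 = 0.
Insert (E2) into (E0): gamma(0) (1 - phi_2^2) = phi_1 (1 + phi_2) gamma(1) + c_0.
  phi_1 (1 + phi_2) = (0.293)(1.557) = 0.456201,   1 - phi_2^2 = 0.689751.
Replace gamma(1) by A gamma(0) + B and collect gamma(0):
  gamma(0) [0.689751 - (0.456201)(0.6614)] = c_0 = 3
  gamma(0) * 0.38802 = 3
  gamma(0) = 3 / 0.38802 = 7.731563.
  gamma(1) = A gamma(0) = (0.6614)(7.731563) = 5.113652.
Therefore gamma(1) = 5.1137 (to 4 decimal places).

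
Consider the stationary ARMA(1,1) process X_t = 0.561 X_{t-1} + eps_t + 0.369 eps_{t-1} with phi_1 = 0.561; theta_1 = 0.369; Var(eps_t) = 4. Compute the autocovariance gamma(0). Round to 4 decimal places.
\gamma(0) = 9.0485

Multiply the model equation by X_{t-k} and take expectations. With theta_0 = psi_0 = 1 and psi_j the MA(infinity) weights, this gives
  gamma(k) - sum_i phi_i gamma(k-i) = c_k,
  c_k = sigma^2 * sum_{j=k..q} theta_j psi_{j-k}   (c_k = 0 for k > q),
using gamma(-m) = gamma(m).
psi-weights needed (psi_j = theta_j + sum_i phi_i psi_{j-i}):
  psi_1 = theta_1 + phi_1 = 0.369 + (0.561) = 0.93
Right-hand sides:
  c_0 = sigma^2 (1 + theta_1 psi_1) = 4 * (1 + (0.369)(0.93)) = 4 * 1.34317 = 5.37268
  c_1 = sigma^2 theta_1 = 4 * (0.369) = 1.476
  c_2 = 0
Equations for k = 0 and k = 1 (AR order 1):
  gamma(0) = phi_1 gamma(1) + c_0
  gamma(1) = phi_1 gamma(0) + c_1
Substituting the second into the first: gamma(0) (1 - phi_1^2) = c_0 + phi_1 c_1, so
  gamma(0) = (c_0 + phi_1 c_1) / (1 - phi_1^2) = (5.37268 + (0.561)(1.476)) / (1 - (0.561)^2) = 6.200716 / 0.685279 = 9.048455.
Therefore gamma(0) = 9.0485 (to 4 decimal places).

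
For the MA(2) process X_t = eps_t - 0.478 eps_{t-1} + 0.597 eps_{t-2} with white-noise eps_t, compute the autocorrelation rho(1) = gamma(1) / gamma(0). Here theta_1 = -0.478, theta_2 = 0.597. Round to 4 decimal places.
\rho(1) = -0.4817

For an MA(q) process with theta_0 = 1, the autocovariance is
  gamma(k) = sigma^2 * sum_{i=0..q-k} theta_i * theta_{i+k},
and rho(k) = gamma(k) / gamma(0). Sigma^2 cancels.
  numerator   = (1)*(-0.478) + (-0.478)*(0.597) = -0.763366.
  denominator = (1)^2 + (-0.478)^2 + (0.597)^2 = 1.584893.
  rho(1) = -0.763366 / 1.584893 = -0.4817.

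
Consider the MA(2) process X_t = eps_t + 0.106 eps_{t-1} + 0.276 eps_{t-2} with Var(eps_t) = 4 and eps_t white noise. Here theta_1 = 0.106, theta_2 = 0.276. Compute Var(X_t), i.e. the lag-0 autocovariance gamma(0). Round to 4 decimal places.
\gamma(0) = 4.3496

For an MA(q) process X_t = eps_t + sum_i theta_i eps_{t-i} with
Var(eps_t) = sigma^2, the variance is
  gamma(0) = sigma^2 * (1 + sum_i theta_i^2).
  sum_i theta_i^2 = (0.106)^2 + (0.276)^2 = 0.011236 + 0.076176 = 0.087412.
  gamma(0) = 4 * (1 + 0.087412) = 4 * 1.087412 = 4.349648, which rounds to 4.3496.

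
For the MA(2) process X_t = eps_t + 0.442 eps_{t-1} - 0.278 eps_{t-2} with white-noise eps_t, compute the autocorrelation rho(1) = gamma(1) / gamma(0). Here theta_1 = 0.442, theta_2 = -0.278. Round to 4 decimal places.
\rho(1) = 0.2508

For an MA(q) process with theta_0 = 1, the autocovariance is
  gamma(k) = sigma^2 * sum_{i=0..q-k} theta_i * theta_{i+k},
and rho(k) = gamma(k) / gamma(0). Sigma^2 cancels.
  numerator   = (1)*(0.442) + (0.442)*(-0.278) = 0.319124.
  denominator = (1)^2 + (0.442)^2 + (-0.278)^2 = 1.272648.
  rho(1) = 0.319124 / 1.272648 = 0.2508.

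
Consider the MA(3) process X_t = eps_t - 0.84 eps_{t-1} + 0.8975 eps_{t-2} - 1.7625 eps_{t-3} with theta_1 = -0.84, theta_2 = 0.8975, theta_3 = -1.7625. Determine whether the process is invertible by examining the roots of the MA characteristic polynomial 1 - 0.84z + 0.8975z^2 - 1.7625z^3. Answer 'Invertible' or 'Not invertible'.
\text{Not invertible}

The MA(q) characteristic polynomial is P(z) = 1 - 0.84z + 0.8975z^2 - 1.7625z^3.
Invertibility requires all roots to lie outside the unit circle, i.e. |z| > 1 for every root.
Degree 3: look for a simple real root z0 first, then factor out (1 - z/z0) and solve the remaining quadratic.
Testing z0 = 0.8: P(0.8) = 1 + (-0.84)(0.8) + (0.8975)(0.8)^2 + (-1.7625)(0.8)^3
  = 1 + (-0.672) + (0.5744) + (-0.9024) = 0.  So z_0 = 0.8 is a root, |z_0| = 0.8.
Divide out the factor (1 - 1.25 z) = (1 - z/z0) (since 1/z0 = 1.25):
  P(z) = (1 - 1.25 z)(1 + (0.41) z + (1.41) z^2)
  [check: z-coef 0.41 - (1.25) = -0.84; z^2-coef 1.41 - (1.25)(0.41) = 0.8975; z^3-coef -(1.25)(1.41) = -1.7625.]
Remaining roots from the quadratic factor 1 + (0.41) z + (1.41) z^2:
  Set 1 + (0.41) z + (1.41) z^2 = 0, i.e. a z^2 + b z + c = 0 with a = 1.41, b = 0.41, c = 1.
  Discriminant D = b^2 - 4ac = (0.41)^2 - 4*(1.41)*1 = 0.1681 - (5.64) = -5.4719.
  D < 0, so the roots are the complex-conjugate pair z = (-b +/- i sqrt(-D)) / (2a) = -0.1454 +/- 0.8295i.
  For a conjugate pair |z|^2 = z * conj(z) = (product of roots) = c/a = 1/(1.41) = 0.70922, so |z| = sqrt(0.70922) = 0.8422 for both roots.
Moduli of all roots: 0.8000, 0.8422, 0.8422.
All moduli strictly greater than 1? No.
Verdict: Not invertible.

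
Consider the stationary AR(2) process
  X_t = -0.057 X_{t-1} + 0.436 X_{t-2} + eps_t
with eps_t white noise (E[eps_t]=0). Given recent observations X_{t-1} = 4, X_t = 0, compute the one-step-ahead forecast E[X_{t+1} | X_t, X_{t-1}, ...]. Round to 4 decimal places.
E[X_{t+1} \mid \mathcal F_t] = 1.7440

For an AR(p) model X_t = c + sum_i phi_i X_{t-i} + eps_t, the
one-step-ahead conditional mean is
  E[X_{t+1} | X_t, ...] = c + sum_i phi_i X_{t+1-i}.
Substitute known values:
  E[X_{t+1} | ...] = (-0.057) * (0) + (0.436) * (4)
                   = 1.7440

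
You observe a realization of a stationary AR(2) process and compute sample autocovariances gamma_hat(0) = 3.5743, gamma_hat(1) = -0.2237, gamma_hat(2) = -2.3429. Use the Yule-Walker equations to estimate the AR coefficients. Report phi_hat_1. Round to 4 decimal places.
\hat\phi_{1} = -0.1040

The Yule-Walker equations for an AR(p) process read, in matrix form,
  Gamma_p phi = r_p,   with   (Gamma_p)_{ij} = gamma(|i - j|),
                       (r_p)_i = gamma(i),   i,j = 1..p.
Substitute the sample gammas (Toeplitz matrix and right-hand side of size 2):
  Gamma_p = [[3.5743, -0.2237], [-0.2237, 3.5743]]
  r_p     = [-0.2237, -2.3429]
Written out:
  3.5743 phi_1 - 0.2237 phi_2 = -0.2237
  -0.2237 phi_1 + 3.5743 phi_2 = -2.3429
Solve by Cramer's rule:
  det = gamma(0)^2 - gamma(1)^2 = (3.5743)^2 - (-0.2237)^2 = 12.77562049 - 0.05004169 = 12.7255788
  phi_hat_1 = [gamma(1) gamma(0) - gamma(1) gamma(2)] / det = [(-0.2237)(3.5743) - (-0.2237)(-2.3429)] / 12.7255788 = -1.32367764 / 12.7255788 = -0.104
  phi_hat_2 = [gamma(0) gamma(2) - gamma(1)^2] / det = [(3.5743)(-2.3429) - (-0.2237)^2] / 12.7255788 = -8.42426916 / 12.7255788 = -0.662
So phi_hat = [-0.1040, -0.6620].
Therefore phi_hat_1 = -0.1040.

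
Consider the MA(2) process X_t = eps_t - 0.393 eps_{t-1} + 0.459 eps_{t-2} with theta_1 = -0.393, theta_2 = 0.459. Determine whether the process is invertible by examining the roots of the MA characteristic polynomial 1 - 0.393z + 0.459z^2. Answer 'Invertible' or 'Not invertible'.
\text{Invertible}

The MA(q) characteristic polynomial is P(z) = 1 - 0.393z + 0.459z^2.
Invertibility requires all roots to lie outside the unit circle, i.e. |z| > 1 for every root.
Set 1 + (-0.393) z + (0.459) z^2 = 0, i.e. a z^2 + b z + c = 0 with a = 0.459, b = -0.393, c = 1.
Discriminant D = b^2 - 4ac = (-0.393)^2 - 4*(0.459)*1 = 0.154449 - (1.836) = -1.681551.
D < 0, so the roots are the complex-conjugate pair z = (-b +/- i sqrt(-D)) / (2a) = 0.4281 +/- 1.4126i.
For a conjugate pair |z|^2 = z * conj(z) = (product of roots) = c/a = 1/(0.459) = 2.178649, so |z| = sqrt(2.178649) = 1.476 for both roots.
Moduli of all roots: 1.4760, 1.4760.
All moduli strictly greater than 1? Yes.
Verdict: Invertible.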